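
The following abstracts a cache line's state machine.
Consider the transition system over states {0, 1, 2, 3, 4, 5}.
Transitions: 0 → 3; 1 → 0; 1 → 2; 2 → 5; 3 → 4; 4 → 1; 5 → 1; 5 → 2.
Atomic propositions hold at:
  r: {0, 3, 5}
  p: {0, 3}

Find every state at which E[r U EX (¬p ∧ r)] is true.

Sat(¬p) = {1, 2, 4, 5}
Sat(¬p ∧ r) = {5}
Sat(EX (¬p ∧ r)) = {s : some successor in {5}} = {2}
E[r U EX (¬p ∧ r)]: least fixpoint, start Z0 = Sat(EX (¬p ∧ r)) = {2}, add states in Sat(r) with some successor in Z. Z1 = {2, 5}; fixed.
Sat(E[r U EX (¬p ∧ r)]) = {2, 5}

{2, 5}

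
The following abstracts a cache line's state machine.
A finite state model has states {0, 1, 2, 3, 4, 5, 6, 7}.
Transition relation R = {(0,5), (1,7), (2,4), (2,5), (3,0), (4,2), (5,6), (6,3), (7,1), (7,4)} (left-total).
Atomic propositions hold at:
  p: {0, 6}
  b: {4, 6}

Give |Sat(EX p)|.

2

Sat(EX p) = {s : some successor in {0, 6}} = {3, 5}
|Sat(EX p)| = |{3, 5}| = 2.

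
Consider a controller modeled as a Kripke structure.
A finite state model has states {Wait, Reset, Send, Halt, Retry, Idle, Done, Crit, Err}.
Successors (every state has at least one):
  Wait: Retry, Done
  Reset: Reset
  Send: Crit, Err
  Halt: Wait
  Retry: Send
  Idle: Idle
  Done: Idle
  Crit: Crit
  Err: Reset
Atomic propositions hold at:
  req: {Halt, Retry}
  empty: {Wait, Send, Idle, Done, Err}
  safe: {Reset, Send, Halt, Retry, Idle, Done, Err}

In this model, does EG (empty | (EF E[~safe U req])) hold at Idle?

Yes

Sat(~safe) = {Wait, Crit}
E[~safe U req]: least fixpoint, start Z0 = Sat(req) = {Halt, Retry}, add states in Sat(~safe) with some successor in Z. Z1 = {Wait, Halt, Retry}; fixed.
Sat(E[~safe U req]) = {Wait, Halt, Retry}
EF E[~safe U req]: least fixpoint, start Z0 = {Wait, Halt, Retry}, add states with some successor in Z. Already a fixed point.
Sat(EF E[~safe U req]) = {Wait, Halt, Retry}
Sat(empty | (EF E[~safe U req])) = {Wait, Send, Halt, Retry, Idle, Done, Err}
EG (empty | (EF E[~safe U req])): greatest fixpoint, start Z0 = {Wait, Send, Halt, Retry, Idle, Done, Err}, keep only states in Sat with some successor in Z. Z1 = {Wait, Send, Halt, Retry, Idle, Done}; Z2 = {Wait, Halt, Retry, Idle, Done}; Z3 = {Wait, Halt, Idle, Done}; fixed.
Sat(EG (empty | (EF E[~safe U req]))) = {Wait, Halt, Idle, Done}
Idle ∈ Sat(EG (empty | (EF E[~safe U req]))) = {Wait, Halt, Idle, Done}, so the formula holds at Idle.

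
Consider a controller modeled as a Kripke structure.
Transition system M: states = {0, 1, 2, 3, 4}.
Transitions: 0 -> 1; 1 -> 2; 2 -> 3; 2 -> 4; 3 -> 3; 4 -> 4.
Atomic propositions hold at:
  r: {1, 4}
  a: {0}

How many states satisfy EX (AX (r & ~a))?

2

Sat(~a) = {1, 2, 3, 4}
Sat(r & ~a) = {1, 4}
Sat(AX (r & ~a)) = {s : every successor in {1, 4}} = {0, 4}
Sat(EX (AX (r & ~a))) = {s : some successor in {0, 4}} = {2, 4}
|Sat(EX (AX (r & ~a)))| = |{2, 4}| = 2.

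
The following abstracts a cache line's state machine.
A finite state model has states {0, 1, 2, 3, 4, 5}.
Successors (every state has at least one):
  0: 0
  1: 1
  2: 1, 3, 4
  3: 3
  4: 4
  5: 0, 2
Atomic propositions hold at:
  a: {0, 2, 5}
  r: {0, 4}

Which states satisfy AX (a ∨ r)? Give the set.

{0, 4, 5}

Sat(a ∨ r) = {0, 2, 4, 5}
Sat(AX (a ∨ r)) = {s : every successor in {0, 2, 4, 5}} = {0, 4, 5}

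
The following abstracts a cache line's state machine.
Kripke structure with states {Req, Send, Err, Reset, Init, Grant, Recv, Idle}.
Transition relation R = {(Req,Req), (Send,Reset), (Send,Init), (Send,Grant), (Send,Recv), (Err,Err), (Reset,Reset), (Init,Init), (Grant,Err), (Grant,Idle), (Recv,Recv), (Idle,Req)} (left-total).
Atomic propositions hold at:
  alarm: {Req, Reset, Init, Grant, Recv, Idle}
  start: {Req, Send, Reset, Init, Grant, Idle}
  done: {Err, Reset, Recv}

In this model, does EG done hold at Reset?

Yes

EG done: greatest fixpoint, start Z0 = {Err, Reset, Recv}, keep only states in Sat with some successor in Z. Already a fixed point.
Sat(EG done) = {Err, Reset, Recv}
Reset ∈ Sat(EG done) = {Err, Reset, Recv}, so the formula holds at Reset.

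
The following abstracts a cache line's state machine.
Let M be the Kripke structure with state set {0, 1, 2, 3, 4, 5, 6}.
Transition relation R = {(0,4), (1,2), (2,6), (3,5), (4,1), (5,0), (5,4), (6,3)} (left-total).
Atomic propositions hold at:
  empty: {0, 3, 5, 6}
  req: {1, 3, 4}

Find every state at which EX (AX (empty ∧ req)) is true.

Sat(empty ∧ req) = {3}
Sat(AX (empty ∧ req)) = {s : every successor in {3}} = {6}
Sat(EX (AX (empty ∧ req))) = {s : some successor in {6}} = {2}

{2}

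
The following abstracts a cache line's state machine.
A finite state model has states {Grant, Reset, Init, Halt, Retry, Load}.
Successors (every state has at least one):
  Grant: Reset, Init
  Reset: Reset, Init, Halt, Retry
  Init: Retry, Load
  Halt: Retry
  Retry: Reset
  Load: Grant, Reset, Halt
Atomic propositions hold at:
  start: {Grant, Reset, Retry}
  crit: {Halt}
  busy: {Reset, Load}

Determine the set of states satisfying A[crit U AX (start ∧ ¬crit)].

{Halt, Retry}

Sat(¬crit) = {Grant, Reset, Init, Retry, Load}
Sat(start ∧ ¬crit) = {Grant, Reset, Retry}
Sat(AX (start ∧ ¬crit)) = {s : every successor in {Grant, Reset, Retry}} = {Halt, Retry}
A[crit U AX (start ∧ ¬crit)]: least fixpoint, start Z0 = Sat(AX (start ∧ ¬crit)) = {Halt, Retry}, add states in Sat(crit) with every successor in Z. Already a fixed point.
Sat(A[crit U AX (start ∧ ¬crit)]) = {Halt, Retry}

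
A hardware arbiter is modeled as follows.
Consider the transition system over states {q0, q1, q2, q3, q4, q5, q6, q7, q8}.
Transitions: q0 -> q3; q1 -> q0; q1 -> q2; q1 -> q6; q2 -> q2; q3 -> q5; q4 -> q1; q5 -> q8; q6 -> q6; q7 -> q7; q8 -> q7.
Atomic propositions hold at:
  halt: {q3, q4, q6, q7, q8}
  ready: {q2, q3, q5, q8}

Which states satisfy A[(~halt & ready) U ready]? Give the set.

Sat(~halt) = {q0, q1, q2, q5}
Sat(~halt & ready) = {q2, q5}
A[(~halt & ready) U ready]: least fixpoint, start Z0 = Sat(ready) = {q2, q3, q5, q8}, add states in Sat(~halt & ready) with every successor in Z. Already a fixed point.
Sat(A[(~halt & ready) U ready]) = {q2, q3, q5, q8}

{q2, q3, q5, q8}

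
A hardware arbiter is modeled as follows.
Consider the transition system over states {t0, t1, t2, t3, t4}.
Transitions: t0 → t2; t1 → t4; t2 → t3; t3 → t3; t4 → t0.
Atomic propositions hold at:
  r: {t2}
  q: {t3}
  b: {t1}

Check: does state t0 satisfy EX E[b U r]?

Yes

E[b U r]: least fixpoint, start Z0 = Sat(r) = {t2}, add states in Sat(b) with some successor in Z. Already a fixed point.
Sat(E[b U r]) = {t2}
Sat(EX E[b U r]) = {s : some successor in {t2}} = {t0}
t0 ∈ Sat(EX E[b U r]) = {t0}, so the formula holds at t0.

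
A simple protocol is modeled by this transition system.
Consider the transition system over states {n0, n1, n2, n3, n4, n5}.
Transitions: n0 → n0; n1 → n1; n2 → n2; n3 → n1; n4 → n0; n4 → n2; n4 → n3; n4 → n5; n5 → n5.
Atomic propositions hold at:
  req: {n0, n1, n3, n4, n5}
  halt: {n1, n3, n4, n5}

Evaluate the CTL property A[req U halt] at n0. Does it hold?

A[req U halt]: least fixpoint, start Z0 = Sat(halt) = {n1, n3, n4, n5}, add states in Sat(req) with every successor in Z. Already a fixed point.
Sat(A[req U halt]) = {n1, n3, n4, n5}
n0 ∉ Sat(A[req U halt]) = {n1, n3, n4, n5}, so the formula does not hold at n0.

No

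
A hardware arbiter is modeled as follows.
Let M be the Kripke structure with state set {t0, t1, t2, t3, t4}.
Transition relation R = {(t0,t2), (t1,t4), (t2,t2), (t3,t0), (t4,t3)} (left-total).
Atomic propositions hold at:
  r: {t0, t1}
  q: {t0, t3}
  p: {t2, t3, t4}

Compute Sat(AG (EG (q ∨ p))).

{t0, t2, t3, t4}

Sat(q ∨ p) = {t0, t2, t3, t4}
EG (q ∨ p): greatest fixpoint, start Z0 = {t0, t2, t3, t4}, keep only states in Sat with some successor in Z. Already a fixed point.
Sat(EG (q ∨ p)) = {t0, t2, t3, t4}
AG (EG (q ∨ p)): greatest fixpoint, start Z0 = {t0, t2, t3, t4}, keep only states in Sat with every successor in Z. Already a fixed point.
Sat(AG (EG (q ∨ p))) = {t0, t2, t3, t4}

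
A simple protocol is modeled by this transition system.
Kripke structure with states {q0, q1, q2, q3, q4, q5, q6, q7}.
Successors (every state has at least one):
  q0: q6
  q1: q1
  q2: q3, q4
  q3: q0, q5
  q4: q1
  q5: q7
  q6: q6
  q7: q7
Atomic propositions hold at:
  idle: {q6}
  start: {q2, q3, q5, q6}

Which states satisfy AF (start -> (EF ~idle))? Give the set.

{q0, q1, q2, q3, q4, q5, q7}

Sat(~idle) = {q0, q1, q2, q3, q4, q5, q7}
EF ~idle: least fixpoint, start Z0 = {q0, q1, q2, q3, q4, q5, q7}, add states with some successor in Z. Already a fixed point.
Sat(EF ~idle) = {q0, q1, q2, q3, q4, q5, q7}
Sat(start -> (EF ~idle)) = {q0, q1, q2, q3, q4, q5, q7}
AF (start -> (EF ~idle)): least fixpoint, start Z0 = {q0, q1, q2, q3, q4, q5, q7}, add states with every successor in Z. Already a fixed point.
Sat(AF (start -> (EF ~idle))) = {q0, q1, q2, q3, q4, q5, q7}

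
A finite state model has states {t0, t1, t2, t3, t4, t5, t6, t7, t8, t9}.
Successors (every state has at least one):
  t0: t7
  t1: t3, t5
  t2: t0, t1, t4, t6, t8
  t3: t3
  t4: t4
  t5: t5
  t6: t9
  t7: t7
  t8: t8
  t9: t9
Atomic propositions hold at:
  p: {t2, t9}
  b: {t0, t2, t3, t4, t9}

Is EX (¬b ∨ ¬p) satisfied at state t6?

Sat(¬b) = {t1, t5, t6, t7, t8}
Sat(¬p) = {t0, t1, t3, t4, t5, t6, t7, t8}
Sat(¬b ∨ ¬p) = {t0, t1, t3, t4, t5, t6, t7, t8}
Sat(EX (¬b ∨ ¬p)) = {s : some successor in {t0, t1, t3, t4, t5, t6, t7, t8}} = {t0, t1, t2, t3, t4, t5, t7, t8}
t6 ∉ Sat(EX (¬b ∨ ¬p)) = {t0, t1, t2, t3, t4, t5, t7, t8}, so the formula does not hold at t6.

No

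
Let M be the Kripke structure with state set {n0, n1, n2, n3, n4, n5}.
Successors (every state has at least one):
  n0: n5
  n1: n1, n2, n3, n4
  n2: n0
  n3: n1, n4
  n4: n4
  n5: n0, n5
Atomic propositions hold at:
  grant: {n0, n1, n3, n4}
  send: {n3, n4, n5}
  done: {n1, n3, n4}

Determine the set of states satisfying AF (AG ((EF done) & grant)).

EF done: least fixpoint, start Z0 = {n1, n3, n4}, add states with some successor in Z. Already a fixed point.
Sat(EF done) = {n1, n3, n4}
Sat((EF done) & grant) = {n1, n3, n4}
AG ((EF done) & grant): greatest fixpoint, start Z0 = {n1, n3, n4}, keep only states in Sat with every successor in Z. Z1 = {n3, n4}; Z2 = {n4}; fixed.
Sat(AG ((EF done) & grant)) = {n4}
AF (AG ((EF done) & grant)): least fixpoint, start Z0 = {n4}, add states with every successor in Z. Already a fixed point.
Sat(AF (AG ((EF done) & grant))) = {n4}

{n4}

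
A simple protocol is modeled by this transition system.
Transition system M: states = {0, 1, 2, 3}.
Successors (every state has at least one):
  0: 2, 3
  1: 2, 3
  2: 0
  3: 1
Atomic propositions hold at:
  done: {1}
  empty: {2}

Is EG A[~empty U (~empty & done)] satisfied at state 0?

No

Sat(~empty) = {0, 1, 3}
Sat(~empty & done) = {1}
A[~empty U (~empty & done)]: least fixpoint, start Z0 = Sat((~empty & done)) = {1}, add states in Sat(~empty) with every successor in Z. Z1 = {1, 3}; fixed.
Sat(A[~empty U (~empty & done)]) = {1, 3}
EG A[~empty U (~empty & done)]: greatest fixpoint, start Z0 = {1, 3}, keep only states in Sat with some successor in Z. Already a fixed point.
Sat(EG A[~empty U (~empty & done)]) = {1, 3}
0 ∉ Sat(EG A[~empty U (~empty & done)]) = {1, 3}, so the formula does not hold at 0.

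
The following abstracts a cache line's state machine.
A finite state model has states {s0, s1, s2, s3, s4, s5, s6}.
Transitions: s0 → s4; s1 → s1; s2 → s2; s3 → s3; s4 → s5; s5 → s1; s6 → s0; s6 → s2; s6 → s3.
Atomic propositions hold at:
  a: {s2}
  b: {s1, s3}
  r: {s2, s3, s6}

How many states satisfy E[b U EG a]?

EG a: greatest fixpoint, start Z0 = {s2}, keep only states in Sat with some successor in Z. Already a fixed point.
Sat(EG a) = {s2}
E[b U EG a]: least fixpoint, start Z0 = Sat(EG a) = {s2}, add states in Sat(b) with some successor in Z. Already a fixed point.
Sat(E[b U EG a]) = {s2}
|Sat(E[b U EG a])| = |{s2}| = 1.

1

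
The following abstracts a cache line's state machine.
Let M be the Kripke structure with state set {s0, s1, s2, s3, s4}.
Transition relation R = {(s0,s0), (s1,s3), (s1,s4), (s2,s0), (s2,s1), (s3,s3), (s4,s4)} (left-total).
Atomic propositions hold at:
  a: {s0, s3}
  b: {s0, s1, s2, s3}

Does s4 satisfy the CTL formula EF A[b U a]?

A[b U a]: least fixpoint, start Z0 = Sat(a) = {s0, s3}, add states in Sat(b) with every successor in Z. Already a fixed point.
Sat(A[b U a]) = {s0, s3}
EF A[b U a]: least fixpoint, start Z0 = {s0, s3}, add states with some successor in Z. Z1 = {s0, s1, s2, s3}; fixed.
Sat(EF A[b U a]) = {s0, s1, s2, s3}
s4 ∉ Sat(EF A[b U a]) = {s0, s1, s2, s3}, so the formula does not hold at s4.

No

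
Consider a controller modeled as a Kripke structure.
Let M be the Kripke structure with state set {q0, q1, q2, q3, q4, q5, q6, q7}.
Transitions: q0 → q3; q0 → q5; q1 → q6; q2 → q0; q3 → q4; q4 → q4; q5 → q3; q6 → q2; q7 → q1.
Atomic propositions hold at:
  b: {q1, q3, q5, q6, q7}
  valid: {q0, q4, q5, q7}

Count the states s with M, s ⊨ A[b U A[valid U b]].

6

A[valid U b]: least fixpoint, start Z0 = Sat(b) = {q1, q3, q5, q6, q7}, add states in Sat(valid) with every successor in Z. Z1 = {q0, q1, q3, q5, q6, q7}; fixed.
Sat(A[valid U b]) = {q0, q1, q3, q5, q6, q7}
A[b U A[valid U b]]: least fixpoint, start Z0 = Sat(A[valid U b]) = {q0, q1, q3, q5, q6, q7}, add states in Sat(b) with every successor in Z. Already a fixed point.
Sat(A[b U A[valid U b]]) = {q0, q1, q3, q5, q6, q7}
|Sat(A[b U A[valid U b]])| = |{q0, q1, q3, q5, q6, q7}| = 6.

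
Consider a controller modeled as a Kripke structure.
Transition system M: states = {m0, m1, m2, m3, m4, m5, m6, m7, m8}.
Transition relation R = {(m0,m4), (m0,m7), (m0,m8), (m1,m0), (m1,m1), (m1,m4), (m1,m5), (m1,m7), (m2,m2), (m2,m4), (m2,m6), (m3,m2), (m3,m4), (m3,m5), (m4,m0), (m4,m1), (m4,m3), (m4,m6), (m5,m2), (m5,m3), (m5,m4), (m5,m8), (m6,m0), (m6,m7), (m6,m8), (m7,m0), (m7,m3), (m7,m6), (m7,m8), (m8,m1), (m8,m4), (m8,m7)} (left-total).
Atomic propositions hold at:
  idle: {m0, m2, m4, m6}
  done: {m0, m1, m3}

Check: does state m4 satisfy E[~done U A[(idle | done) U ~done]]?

Yes

Sat(~done) = {m2, m4, m5, m6, m7, m8}
Sat(idle | done) = {m0, m1, m2, m3, m4, m6}
A[(idle | done) U ~done]: least fixpoint, start Z0 = Sat(~done) = {m2, m4, m5, m6, m7, m8}, add states in Sat(idle | done) with every successor in Z. Z1 = {m0, m2, m3, m4, m5, m6, m7, m8}; fixed.
Sat(A[(idle | done) U ~done]) = {m0, m2, m3, m4, m5, m6, m7, m8}
E[~done U A[(idle | done) U ~done]]: least fixpoint, start Z0 = Sat(A[(idle | done) U ~done]) = {m0, m2, m3, m4, m5, m6, m7, m8}, add states in Sat(~done) with some successor in Z. Already a fixed point.
Sat(E[~done U A[(idle | done) U ~done]]) = {m0, m2, m3, m4, m5, m6, m7, m8}
m4 ∈ Sat(E[~done U A[(idle | done) U ~done]]) = {m0, m2, m3, m4, m5, m6, m7, m8}, so the formula holds at m4.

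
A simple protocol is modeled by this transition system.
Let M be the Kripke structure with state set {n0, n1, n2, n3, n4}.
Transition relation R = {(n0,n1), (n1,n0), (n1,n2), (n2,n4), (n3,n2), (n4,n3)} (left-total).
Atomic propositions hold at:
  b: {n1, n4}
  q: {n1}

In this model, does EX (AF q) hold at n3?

No

AF q: least fixpoint, start Z0 = {n1}, add states with every successor in Z. Z1 = {n0, n1}; fixed.
Sat(AF q) = {n0, n1}
Sat(EX (AF q)) = {s : some successor in {n0, n1}} = {n0, n1}
n3 ∉ Sat(EX (AF q)) = {n0, n1}, so the formula does not hold at n3.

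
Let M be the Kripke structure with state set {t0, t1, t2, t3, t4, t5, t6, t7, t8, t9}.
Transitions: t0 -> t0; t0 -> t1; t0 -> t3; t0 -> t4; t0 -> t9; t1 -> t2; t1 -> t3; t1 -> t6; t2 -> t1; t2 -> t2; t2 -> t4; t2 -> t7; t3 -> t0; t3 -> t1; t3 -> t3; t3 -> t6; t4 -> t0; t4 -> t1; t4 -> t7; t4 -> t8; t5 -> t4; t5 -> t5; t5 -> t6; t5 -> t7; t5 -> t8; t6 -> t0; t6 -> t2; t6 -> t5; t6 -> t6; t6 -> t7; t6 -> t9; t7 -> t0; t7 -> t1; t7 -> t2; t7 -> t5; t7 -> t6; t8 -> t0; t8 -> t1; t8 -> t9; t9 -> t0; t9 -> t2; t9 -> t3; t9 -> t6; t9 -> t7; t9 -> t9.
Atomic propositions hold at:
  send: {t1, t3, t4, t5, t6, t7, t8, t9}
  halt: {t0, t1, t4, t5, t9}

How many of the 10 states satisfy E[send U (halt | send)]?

Sat(halt | send) = {t0, t1, t3, t4, t5, t6, t7, t8, t9}
E[send U (halt | send)]: least fixpoint, start Z0 = Sat((halt | send)) = {t0, t1, t3, t4, t5, t6, t7, t8, t9}, add states in Sat(send) with some successor in Z. Already a fixed point.
Sat(E[send U (halt | send)]) = {t0, t1, t3, t4, t5, t6, t7, t8, t9}
|Sat(E[send U (halt | send)])| = |{t0, t1, t3, t4, t5, t6, t7, t8, t9}| = 9.

9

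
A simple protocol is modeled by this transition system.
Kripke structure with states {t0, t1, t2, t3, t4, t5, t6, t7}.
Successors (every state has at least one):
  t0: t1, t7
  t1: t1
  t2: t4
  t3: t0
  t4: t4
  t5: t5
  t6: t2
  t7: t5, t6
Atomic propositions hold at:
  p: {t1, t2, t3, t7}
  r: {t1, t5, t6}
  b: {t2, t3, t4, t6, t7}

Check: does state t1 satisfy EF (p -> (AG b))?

No

AG b: greatest fixpoint, start Z0 = {t2, t3, t4, t6, t7}, keep only states in Sat with every successor in Z. Z1 = {t2, t4, t6}; fixed.
Sat(AG b) = {t2, t4, t6}
Sat(p -> (AG b)) = {t0, t2, t4, t5, t6}
EF (p -> (AG b)): least fixpoint, start Z0 = {t0, t2, t4, t5, t6}, add states with some successor in Z. Z1 = {t0, t2, t3, t4, t5, t6, t7}; fixed.
Sat(EF (p -> (AG b))) = {t0, t2, t3, t4, t5, t6, t7}
t1 ∉ Sat(EF (p -> (AG b))) = {t0, t2, t3, t4, t5, t6, t7}, so the formula does not hold at t1.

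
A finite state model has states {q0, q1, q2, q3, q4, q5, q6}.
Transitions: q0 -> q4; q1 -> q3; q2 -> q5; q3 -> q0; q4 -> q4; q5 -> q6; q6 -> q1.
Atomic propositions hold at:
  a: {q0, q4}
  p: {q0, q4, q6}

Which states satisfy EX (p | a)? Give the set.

{q0, q3, q4, q5}

Sat(p | a) = {q0, q4, q6}
Sat(EX (p | a)) = {s : some successor in {q0, q4, q6}} = {q0, q3, q4, q5}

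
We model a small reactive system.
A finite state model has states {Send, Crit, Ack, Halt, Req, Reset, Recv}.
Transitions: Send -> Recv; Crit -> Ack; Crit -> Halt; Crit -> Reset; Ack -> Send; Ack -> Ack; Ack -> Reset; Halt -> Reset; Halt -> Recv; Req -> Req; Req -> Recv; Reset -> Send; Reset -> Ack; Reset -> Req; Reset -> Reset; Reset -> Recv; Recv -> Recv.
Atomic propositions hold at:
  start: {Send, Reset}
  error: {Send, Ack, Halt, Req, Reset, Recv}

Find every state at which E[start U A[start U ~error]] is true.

Sat(~error) = {Crit}
A[start U ~error]: least fixpoint, start Z0 = Sat(~error) = {Crit}, add states in Sat(start) with every successor in Z. Already a fixed point.
Sat(A[start U ~error]) = {Crit}
E[start U A[start U ~error]]: least fixpoint, start Z0 = Sat(A[start U ~error]) = {Crit}, add states in Sat(start) with some successor in Z. Already a fixed point.
Sat(E[start U A[start U ~error]]) = {Crit}

{Crit}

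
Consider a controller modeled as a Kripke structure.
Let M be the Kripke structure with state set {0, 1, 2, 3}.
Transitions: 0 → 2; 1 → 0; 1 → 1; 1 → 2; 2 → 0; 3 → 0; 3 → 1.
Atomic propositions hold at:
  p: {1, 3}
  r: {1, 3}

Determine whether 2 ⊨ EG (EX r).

No

Sat(EX r) = {s : some successor in {1, 3}} = {1, 3}
EG (EX r): greatest fixpoint, start Z0 = {1, 3}, keep only states in Sat with some successor in Z. Already a fixed point.
Sat(EG (EX r)) = {1, 3}
2 ∉ Sat(EG (EX r)) = {1, 3}, so the formula does not hold at 2.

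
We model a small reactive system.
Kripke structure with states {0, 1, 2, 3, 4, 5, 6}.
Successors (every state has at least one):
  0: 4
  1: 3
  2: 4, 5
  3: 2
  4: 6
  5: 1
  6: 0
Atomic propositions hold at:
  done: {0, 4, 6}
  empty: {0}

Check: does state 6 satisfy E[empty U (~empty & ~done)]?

Sat(~empty) = {1, 2, 3, 4, 5, 6}
Sat(~done) = {1, 2, 3, 5}
Sat(~empty & ~done) = {1, 2, 3, 5}
E[empty U (~empty & ~done)]: least fixpoint, start Z0 = Sat((~empty & ~done)) = {1, 2, 3, 5}, add states in Sat(empty) with some successor in Z. Already a fixed point.
Sat(E[empty U (~empty & ~done)]) = {1, 2, 3, 5}
6 ∉ Sat(E[empty U (~empty & ~done)]) = {1, 2, 3, 5}, so the formula does not hold at 6.

No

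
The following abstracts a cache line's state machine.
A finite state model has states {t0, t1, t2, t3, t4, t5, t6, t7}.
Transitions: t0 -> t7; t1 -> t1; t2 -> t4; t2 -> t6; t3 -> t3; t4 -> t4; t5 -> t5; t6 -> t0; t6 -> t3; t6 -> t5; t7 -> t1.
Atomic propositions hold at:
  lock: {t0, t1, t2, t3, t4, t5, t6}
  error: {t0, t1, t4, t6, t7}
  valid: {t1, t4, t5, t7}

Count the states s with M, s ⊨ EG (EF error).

6

EF error: least fixpoint, start Z0 = {t0, t1, t4, t6, t7}, add states with some successor in Z. Z1 = {t0, t1, t2, t4, t6, t7}; fixed.
Sat(EF error) = {t0, t1, t2, t4, t6, t7}
EG (EF error): greatest fixpoint, start Z0 = {t0, t1, t2, t4, t6, t7}, keep only states in Sat with some successor in Z. Already a fixed point.
Sat(EG (EF error)) = {t0, t1, t2, t4, t6, t7}
|Sat(EG (EF error))| = |{t0, t1, t2, t4, t6, t7}| = 6.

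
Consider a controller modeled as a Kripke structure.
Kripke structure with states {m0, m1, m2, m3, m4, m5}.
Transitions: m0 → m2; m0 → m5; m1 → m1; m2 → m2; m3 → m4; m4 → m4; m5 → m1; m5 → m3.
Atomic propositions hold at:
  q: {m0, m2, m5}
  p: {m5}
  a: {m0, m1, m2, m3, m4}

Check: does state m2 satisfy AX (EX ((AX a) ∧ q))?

Yes

Sat(AX a) = {s : every successor in {m0, m1, m2, m3, m4}} = {m1, m2, m3, m4, m5}
Sat((AX a) ∧ q) = {m2, m5}
Sat(EX ((AX a) ∧ q)) = {s : some successor in {m2, m5}} = {m0, m2}
Sat(AX (EX ((AX a) ∧ q))) = {s : every successor in {m0, m2}} = {m2}
m2 ∈ Sat(AX (EX ((AX a) ∧ q))) = {m2}, so the formula holds at m2.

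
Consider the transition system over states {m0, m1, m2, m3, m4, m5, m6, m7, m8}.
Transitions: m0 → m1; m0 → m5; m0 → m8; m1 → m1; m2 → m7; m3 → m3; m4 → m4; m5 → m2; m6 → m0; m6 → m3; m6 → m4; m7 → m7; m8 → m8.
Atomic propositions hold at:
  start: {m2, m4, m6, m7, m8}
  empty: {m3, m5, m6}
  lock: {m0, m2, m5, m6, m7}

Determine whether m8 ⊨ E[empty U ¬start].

No

Sat(¬start) = {m0, m1, m3, m5}
E[empty U ¬start]: least fixpoint, start Z0 = Sat(¬start) = {m0, m1, m3, m5}, add states in Sat(empty) with some successor in Z. Z1 = {m0, m1, m3, m5, m6}; fixed.
Sat(E[empty U ¬start]) = {m0, m1, m3, m5, m6}
m8 ∉ Sat(E[empty U ¬start]) = {m0, m1, m3, m5, m6}, so the formula does not hold at m8.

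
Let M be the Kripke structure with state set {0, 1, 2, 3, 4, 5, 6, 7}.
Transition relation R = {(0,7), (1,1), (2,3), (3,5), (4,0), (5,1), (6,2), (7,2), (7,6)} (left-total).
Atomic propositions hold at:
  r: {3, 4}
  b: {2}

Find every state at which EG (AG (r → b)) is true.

Sat(r → b) = {0, 1, 2, 5, 6, 7}
AG (r → b): greatest fixpoint, start Z0 = {0, 1, 2, 5, 6, 7}, keep only states in Sat with every successor in Z. Z1 = {0, 1, 5, 6, 7}; Z2 = {0, 1, 5}; Z3 = {1, 5}; fixed.
Sat(AG (r → b)) = {1, 5}
EG (AG (r → b)): greatest fixpoint, start Z0 = {1, 5}, keep only states in Sat with some successor in Z. Already a fixed point.
Sat(EG (AG (r → b))) = {1, 5}

{1, 5}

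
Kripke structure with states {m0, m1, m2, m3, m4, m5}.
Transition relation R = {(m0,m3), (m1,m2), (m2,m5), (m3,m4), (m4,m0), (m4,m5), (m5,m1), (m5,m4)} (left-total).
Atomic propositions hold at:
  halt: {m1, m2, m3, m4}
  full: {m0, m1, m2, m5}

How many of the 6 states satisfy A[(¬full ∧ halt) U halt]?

4

Sat(¬full) = {m3, m4}
Sat(¬full ∧ halt) = {m3, m4}
A[(¬full ∧ halt) U halt]: least fixpoint, start Z0 = Sat(halt) = {m1, m2, m3, m4}, add states in Sat(¬full ∧ halt) with every successor in Z. Already a fixed point.
Sat(A[(¬full ∧ halt) U halt]) = {m1, m2, m3, m4}
|Sat(A[(¬full ∧ halt) U halt])| = |{m1, m2, m3, m4}| = 4.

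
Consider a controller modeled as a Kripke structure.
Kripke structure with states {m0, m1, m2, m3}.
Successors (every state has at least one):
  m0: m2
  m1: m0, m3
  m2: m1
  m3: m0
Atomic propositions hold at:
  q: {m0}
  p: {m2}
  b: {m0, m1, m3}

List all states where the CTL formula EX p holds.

Sat(EX p) = {s : some successor in {m2}} = {m0}

{m0}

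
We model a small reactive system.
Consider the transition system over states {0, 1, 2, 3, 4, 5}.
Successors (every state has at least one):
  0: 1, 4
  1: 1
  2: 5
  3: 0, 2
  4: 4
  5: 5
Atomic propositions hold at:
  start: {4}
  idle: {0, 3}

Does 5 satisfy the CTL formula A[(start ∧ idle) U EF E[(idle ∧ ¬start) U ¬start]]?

Sat(start ∧ idle) = ∅
Sat(¬start) = {0, 1, 2, 3, 5}
Sat(idle ∧ ¬start) = {0, 3}
E[(idle ∧ ¬start) U ¬start]: least fixpoint, start Z0 = Sat(¬start) = {0, 1, 2, 3, 5}, add states in Sat(idle ∧ ¬start) with some successor in Z. Already a fixed point.
Sat(E[(idle ∧ ¬start) U ¬start]) = {0, 1, 2, 3, 5}
EF E[(idle ∧ ¬start) U ¬start]: least fixpoint, start Z0 = {0, 1, 2, 3, 5}, add states with some successor in Z. Already a fixed point.
Sat(EF E[(idle ∧ ¬start) U ¬start]) = {0, 1, 2, 3, 5}
A[(start ∧ idle) U EF E[(idle ∧ ¬start) U ¬start]]: least fixpoint, start Z0 = Sat(EF E[(idle ∧ ¬start) U ¬start]) = {0, 1, 2, 3, 5}, add states in Sat(start ∧ idle) with every successor in Z. Already a fixed point.
Sat(A[(start ∧ idle) U EF E[(idle ∧ ¬start) U ¬start]]) = {0, 1, 2, 3, 5}
5 ∈ Sat(A[(start ∧ idle) U EF E[(idle ∧ ¬start) U ¬start]]) = {0, 1, 2, 3, 5}, so the formula holds at 5.

Yes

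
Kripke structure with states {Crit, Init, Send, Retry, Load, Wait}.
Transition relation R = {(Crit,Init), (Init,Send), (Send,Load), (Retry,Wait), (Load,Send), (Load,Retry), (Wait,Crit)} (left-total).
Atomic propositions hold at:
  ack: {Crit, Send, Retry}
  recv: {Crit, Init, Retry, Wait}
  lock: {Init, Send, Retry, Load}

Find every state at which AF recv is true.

{Crit, Init, Retry, Wait}

AF recv: least fixpoint, start Z0 = {Crit, Init, Retry, Wait}, add states with every successor in Z. Already a fixed point.
Sat(AF recv) = {Crit, Init, Retry, Wait}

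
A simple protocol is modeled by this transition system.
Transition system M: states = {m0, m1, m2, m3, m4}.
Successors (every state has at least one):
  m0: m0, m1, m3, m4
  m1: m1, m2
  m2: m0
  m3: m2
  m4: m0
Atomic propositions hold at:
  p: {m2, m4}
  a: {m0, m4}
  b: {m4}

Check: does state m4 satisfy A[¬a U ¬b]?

No

Sat(¬a) = {m1, m2, m3}
Sat(¬b) = {m0, m1, m2, m3}
A[¬a U ¬b]: least fixpoint, start Z0 = Sat(¬b) = {m0, m1, m2, m3}, add states in Sat(¬a) with every successor in Z. Already a fixed point.
Sat(A[¬a U ¬b]) = {m0, m1, m2, m3}
m4 ∉ Sat(A[¬a U ¬b]) = {m0, m1, m2, m3}, so the formula does not hold at m4.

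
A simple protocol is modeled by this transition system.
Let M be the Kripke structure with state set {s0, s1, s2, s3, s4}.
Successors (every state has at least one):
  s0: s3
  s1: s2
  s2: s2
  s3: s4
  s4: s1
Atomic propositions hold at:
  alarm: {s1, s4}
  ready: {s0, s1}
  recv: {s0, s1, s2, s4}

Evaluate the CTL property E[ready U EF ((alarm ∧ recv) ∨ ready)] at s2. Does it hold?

Sat(alarm ∧ recv) = {s1, s4}
Sat((alarm ∧ recv) ∨ ready) = {s0, s1, s4}
EF ((alarm ∧ recv) ∨ ready): least fixpoint, start Z0 = {s0, s1, s4}, add states with some successor in Z. Z1 = {s0, s1, s3, s4}; fixed.
Sat(EF ((alarm ∧ recv) ∨ ready)) = {s0, s1, s3, s4}
E[ready U EF ((alarm ∧ recv) ∨ ready)]: least fixpoint, start Z0 = Sat(EF ((alarm ∧ recv) ∨ ready)) = {s0, s1, s3, s4}, add states in Sat(ready) with some successor in Z. Already a fixed point.
Sat(E[ready U EF ((alarm ∧ recv) ∨ ready)]) = {s0, s1, s3, s4}
s2 ∉ Sat(E[ready U EF ((alarm ∧ recv) ∨ ready)]) = {s0, s1, s3, s4}, so the formula does not hold at s2.

No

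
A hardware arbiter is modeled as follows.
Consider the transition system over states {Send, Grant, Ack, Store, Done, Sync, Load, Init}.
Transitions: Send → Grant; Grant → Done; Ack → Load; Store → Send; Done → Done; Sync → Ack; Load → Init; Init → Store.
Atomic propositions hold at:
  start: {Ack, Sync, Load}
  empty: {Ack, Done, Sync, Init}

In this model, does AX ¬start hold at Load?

Sat(¬start) = {Send, Grant, Store, Done, Init}
Sat(AX ¬start) = {s : every successor in {Send, Grant, Store, Done, Init}} = {Send, Grant, Store, Done, Load, Init}
Load ∈ Sat(AX ¬start) = {Send, Grant, Store, Done, Load, Init}, so the formula holds at Load.

Yes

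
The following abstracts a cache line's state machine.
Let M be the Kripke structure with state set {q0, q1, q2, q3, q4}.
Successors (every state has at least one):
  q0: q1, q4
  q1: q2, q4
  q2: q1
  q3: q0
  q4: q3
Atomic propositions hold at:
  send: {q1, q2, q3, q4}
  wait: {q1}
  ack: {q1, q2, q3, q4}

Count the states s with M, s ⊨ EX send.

Sat(EX send) = {s : some successor in {q1, q2, q3, q4}} = {q0, q1, q2, q4}
|Sat(EX send)| = |{q0, q1, q2, q4}| = 4.

4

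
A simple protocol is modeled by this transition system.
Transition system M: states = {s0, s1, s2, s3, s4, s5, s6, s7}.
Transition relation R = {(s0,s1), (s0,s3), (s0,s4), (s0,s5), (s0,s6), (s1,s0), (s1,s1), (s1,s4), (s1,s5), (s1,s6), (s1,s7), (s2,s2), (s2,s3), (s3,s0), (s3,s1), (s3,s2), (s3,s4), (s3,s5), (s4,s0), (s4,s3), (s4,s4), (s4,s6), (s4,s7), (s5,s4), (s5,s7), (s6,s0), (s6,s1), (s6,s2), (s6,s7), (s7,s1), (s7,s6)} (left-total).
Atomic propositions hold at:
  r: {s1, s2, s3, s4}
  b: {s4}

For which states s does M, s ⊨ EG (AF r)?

AF r: least fixpoint, start Z0 = {s1, s2, s3, s4}, add states with every successor in Z. Already a fixed point.
Sat(AF r) = {s1, s2, s3, s4}
EG (AF r): greatest fixpoint, start Z0 = {s1, s2, s3, s4}, keep only states in Sat with some successor in Z. Already a fixed point.
Sat(EG (AF r)) = {s1, s2, s3, s4}

{s1, s2, s3, s4}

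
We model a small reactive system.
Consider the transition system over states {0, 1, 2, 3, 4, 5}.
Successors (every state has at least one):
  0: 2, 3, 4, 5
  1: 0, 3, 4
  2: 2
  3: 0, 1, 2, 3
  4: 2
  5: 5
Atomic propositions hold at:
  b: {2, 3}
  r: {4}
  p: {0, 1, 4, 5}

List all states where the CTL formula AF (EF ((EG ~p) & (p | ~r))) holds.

Sat(~p) = {2, 3}
EG ~p: greatest fixpoint, start Z0 = {2, 3}, keep only states in Sat with some successor in Z. Already a fixed point.
Sat(EG ~p) = {2, 3}
Sat(~r) = {0, 1, 2, 3, 5}
Sat(p | ~r) = {0, 1, 2, 3, 4, 5}
Sat((EG ~p) & (p | ~r)) = {2, 3}
EF ((EG ~p) & (p | ~r)): least fixpoint, start Z0 = {2, 3}, add states with some successor in Z. Z1 = {0, 1, 2, 3, 4}; fixed.
Sat(EF ((EG ~p) & (p | ~r))) = {0, 1, 2, 3, 4}
AF (EF ((EG ~p) & (p | ~r))): least fixpoint, start Z0 = {0, 1, 2, 3, 4}, add states with every successor in Z. Already a fixed point.
Sat(AF (EF ((EG ~p) & (p | ~r)))) = {0, 1, 2, 3, 4}

{0, 1, 2, 3, 4}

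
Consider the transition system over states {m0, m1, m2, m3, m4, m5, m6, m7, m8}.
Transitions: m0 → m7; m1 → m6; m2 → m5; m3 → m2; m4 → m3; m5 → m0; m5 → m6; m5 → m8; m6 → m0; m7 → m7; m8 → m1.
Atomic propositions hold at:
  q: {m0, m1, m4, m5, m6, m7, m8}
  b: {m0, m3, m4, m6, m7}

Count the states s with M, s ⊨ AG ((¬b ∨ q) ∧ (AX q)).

Sat(¬b) = {m1, m2, m5, m8}
Sat(¬b ∨ q) = {m0, m1, m2, m4, m5, m6, m7, m8}
Sat(AX q) = {s : every successor in {m0, m1, m4, m5, m6, m7, m8}} = {m0, m1, m2, m5, m6, m7, m8}
Sat((¬b ∨ q) ∧ (AX q)) = {m0, m1, m2, m5, m6, m7, m8}
AG ((¬b ∨ q) ∧ (AX q)): greatest fixpoint, start Z0 = {m0, m1, m2, m5, m6, m7, m8}, keep only states in Sat with every successor in Z. Already a fixed point.
Sat(AG ((¬b ∨ q) ∧ (AX q))) = {m0, m1, m2, m5, m6, m7, m8}
|Sat(AG ((¬b ∨ q) ∧ (AX q)))| = |{m0, m1, m2, m5, m6, m7, m8}| = 7.

7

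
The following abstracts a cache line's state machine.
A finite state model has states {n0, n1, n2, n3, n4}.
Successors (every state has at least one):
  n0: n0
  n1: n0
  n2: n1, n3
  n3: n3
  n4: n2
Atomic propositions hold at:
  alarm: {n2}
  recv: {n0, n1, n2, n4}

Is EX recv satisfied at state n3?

No

Sat(EX recv) = {s : some successor in {n0, n1, n2, n4}} = {n0, n1, n2, n4}
n3 ∉ Sat(EX recv) = {n0, n1, n2, n4}, so the formula does not hold at n3.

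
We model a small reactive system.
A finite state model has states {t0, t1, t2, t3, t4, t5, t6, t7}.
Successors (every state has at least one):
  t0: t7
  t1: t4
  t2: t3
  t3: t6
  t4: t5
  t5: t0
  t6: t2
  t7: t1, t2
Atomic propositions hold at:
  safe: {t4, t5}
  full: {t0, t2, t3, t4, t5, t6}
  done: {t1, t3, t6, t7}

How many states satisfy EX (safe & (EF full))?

EF full: least fixpoint, start Z0 = {t0, t2, t3, t4, t5, t6}, add states with some successor in Z. Z1 = {t0, t1, t2, t3, t4, t5, t6, t7}; fixed.
Sat(EF full) = {t0, t1, t2, t3, t4, t5, t6, t7}
Sat(safe & (EF full)) = {t4, t5}
Sat(EX (safe & (EF full))) = {s : some successor in {t4, t5}} = {t1, t4}
|Sat(EX (safe & (EF full)))| = |{t1, t4}| = 2.

2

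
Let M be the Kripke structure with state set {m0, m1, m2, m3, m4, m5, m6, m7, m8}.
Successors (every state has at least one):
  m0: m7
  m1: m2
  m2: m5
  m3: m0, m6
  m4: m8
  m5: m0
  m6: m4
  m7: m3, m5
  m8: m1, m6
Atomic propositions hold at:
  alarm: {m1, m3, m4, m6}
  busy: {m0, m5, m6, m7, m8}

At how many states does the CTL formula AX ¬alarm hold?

Sat(¬alarm) = {m0, m2, m5, m7, m8}
Sat(AX ¬alarm) = {s : every successor in {m0, m2, m5, m7, m8}} = {m0, m1, m2, m4, m5}
|Sat(AX ¬alarm)| = |{m0, m1, m2, m4, m5}| = 5.

5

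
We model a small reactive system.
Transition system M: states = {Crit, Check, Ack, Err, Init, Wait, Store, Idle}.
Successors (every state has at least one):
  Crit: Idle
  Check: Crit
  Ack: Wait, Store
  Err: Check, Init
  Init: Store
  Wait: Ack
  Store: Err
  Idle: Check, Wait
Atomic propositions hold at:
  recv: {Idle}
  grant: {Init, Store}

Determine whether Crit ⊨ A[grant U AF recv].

AF recv: least fixpoint, start Z0 = {Idle}, add states with every successor in Z. Z1 = {Crit, Idle}; Z2 = {Crit, Check, Idle}; fixed.
Sat(AF recv) = {Crit, Check, Idle}
A[grant U AF recv]: least fixpoint, start Z0 = Sat(AF recv) = {Crit, Check, Idle}, add states in Sat(grant) with every successor in Z. Already a fixed point.
Sat(A[grant U AF recv]) = {Crit, Check, Idle}
Crit ∈ Sat(A[grant U AF recv]) = {Crit, Check, Idle}, so the formula holds at Crit.

Yes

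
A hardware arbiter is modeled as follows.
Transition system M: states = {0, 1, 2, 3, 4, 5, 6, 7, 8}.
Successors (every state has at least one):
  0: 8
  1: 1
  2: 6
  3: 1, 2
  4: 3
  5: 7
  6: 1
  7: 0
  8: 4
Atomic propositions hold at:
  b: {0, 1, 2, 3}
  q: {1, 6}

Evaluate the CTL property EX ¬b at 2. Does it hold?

Sat(¬b) = {4, 5, 6, 7, 8}
Sat(EX ¬b) = {s : some successor in {4, 5, 6, 7, 8}} = {0, 2, 5, 8}
2 ∈ Sat(EX ¬b) = {0, 2, 5, 8}, so the formula holds at 2.

Yes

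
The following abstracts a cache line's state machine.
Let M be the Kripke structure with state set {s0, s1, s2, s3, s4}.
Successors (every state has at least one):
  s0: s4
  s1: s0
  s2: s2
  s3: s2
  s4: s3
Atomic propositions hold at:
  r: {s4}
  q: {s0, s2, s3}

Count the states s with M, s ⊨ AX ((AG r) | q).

AG r: greatest fixpoint, start Z0 = {s4}, keep only states in Sat with every successor in Z. Z1 = ∅; fixed.
Sat(AG r) = ∅
Sat((AG r) | q) = {s0, s2, s3}
Sat(AX ((AG r) | q)) = {s : every successor in {s0, s2, s3}} = {s1, s2, s3, s4}
|Sat(AX ((AG r) | q))| = |{s1, s2, s3, s4}| = 4.

4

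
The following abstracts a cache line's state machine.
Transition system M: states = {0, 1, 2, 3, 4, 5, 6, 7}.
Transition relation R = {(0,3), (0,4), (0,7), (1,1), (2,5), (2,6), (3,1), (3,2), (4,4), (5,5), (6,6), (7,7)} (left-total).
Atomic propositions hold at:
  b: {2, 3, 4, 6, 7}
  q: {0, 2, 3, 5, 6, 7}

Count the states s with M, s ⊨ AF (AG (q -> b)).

4

Sat(q -> b) = {1, 2, 3, 4, 6, 7}
AG (q -> b): greatest fixpoint, start Z0 = {1, 2, 3, 4, 6, 7}, keep only states in Sat with every successor in Z. Z1 = {1, 3, 4, 6, 7}; Z2 = {1, 4, 6, 7}; fixed.
Sat(AG (q -> b)) = {1, 4, 6, 7}
AF (AG (q -> b)): least fixpoint, start Z0 = {1, 4, 6, 7}, add states with every successor in Z. Already a fixed point.
Sat(AF (AG (q -> b))) = {1, 4, 6, 7}
|Sat(AF (AG (q -> b)))| = |{1, 4, 6, 7}| = 4.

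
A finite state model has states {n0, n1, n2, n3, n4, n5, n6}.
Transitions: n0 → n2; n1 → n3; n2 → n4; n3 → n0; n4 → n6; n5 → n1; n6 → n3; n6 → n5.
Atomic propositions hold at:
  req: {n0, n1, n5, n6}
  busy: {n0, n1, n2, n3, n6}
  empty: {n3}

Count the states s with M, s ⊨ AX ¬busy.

1

Sat(¬busy) = {n4, n5}
Sat(AX ¬busy) = {s : every successor in {n4, n5}} = {n2}
|Sat(AX ¬busy)| = |{n2}| = 1.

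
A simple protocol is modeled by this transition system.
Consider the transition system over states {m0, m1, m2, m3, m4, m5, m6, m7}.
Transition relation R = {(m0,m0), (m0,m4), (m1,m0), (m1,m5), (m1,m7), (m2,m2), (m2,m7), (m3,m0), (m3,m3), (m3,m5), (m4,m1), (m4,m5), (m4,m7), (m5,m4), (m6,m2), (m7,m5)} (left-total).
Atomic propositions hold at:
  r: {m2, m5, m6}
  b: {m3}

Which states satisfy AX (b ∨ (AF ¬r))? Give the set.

{m0, m1, m3, m4, m5, m7}

Sat(¬r) = {m0, m1, m3, m4, m7}
AF ¬r: least fixpoint, start Z0 = {m0, m1, m3, m4, m7}, add states with every successor in Z. Z1 = {m0, m1, m3, m4, m5, m7}; fixed.
Sat(AF ¬r) = {m0, m1, m3, m4, m5, m7}
Sat(b ∨ (AF ¬r)) = {m0, m1, m3, m4, m5, m7}
Sat(AX (b ∨ (AF ¬r))) = {s : every successor in {m0, m1, m3, m4, m5, m7}} = {m0, m1, m3, m4, m5, m7}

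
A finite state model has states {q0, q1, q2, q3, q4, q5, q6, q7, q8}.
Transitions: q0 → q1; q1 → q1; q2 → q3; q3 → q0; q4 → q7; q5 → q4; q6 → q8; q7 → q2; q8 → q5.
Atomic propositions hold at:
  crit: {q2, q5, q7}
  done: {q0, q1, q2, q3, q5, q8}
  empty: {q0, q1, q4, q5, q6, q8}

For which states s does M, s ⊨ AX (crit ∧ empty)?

Sat(crit ∧ empty) = {q5}
Sat(AX (crit ∧ empty)) = {s : every successor in {q5}} = {q8}

{q8}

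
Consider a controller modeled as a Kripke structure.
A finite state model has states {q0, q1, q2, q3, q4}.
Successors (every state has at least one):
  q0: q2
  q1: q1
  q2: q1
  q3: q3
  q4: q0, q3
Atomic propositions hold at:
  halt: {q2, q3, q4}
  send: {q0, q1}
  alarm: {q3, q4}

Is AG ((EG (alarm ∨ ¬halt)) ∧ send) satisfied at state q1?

Yes

Sat(¬halt) = {q0, q1}
Sat(alarm ∨ ¬halt) = {q0, q1, q3, q4}
EG (alarm ∨ ¬halt): greatest fixpoint, start Z0 = {q0, q1, q3, q4}, keep only states in Sat with some successor in Z. Z1 = {q1, q3, q4}; fixed.
Sat(EG (alarm ∨ ¬halt)) = {q1, q3, q4}
Sat((EG (alarm ∨ ¬halt)) ∧ send) = {q1}
AG ((EG (alarm ∨ ¬halt)) ∧ send): greatest fixpoint, start Z0 = {q1}, keep only states in Sat with every successor in Z. Already a fixed point.
Sat(AG ((EG (alarm ∨ ¬halt)) ∧ send)) = {q1}
q1 ∈ Sat(AG ((EG (alarm ∨ ¬halt)) ∧ send)) = {q1}, so the formula holds at q1.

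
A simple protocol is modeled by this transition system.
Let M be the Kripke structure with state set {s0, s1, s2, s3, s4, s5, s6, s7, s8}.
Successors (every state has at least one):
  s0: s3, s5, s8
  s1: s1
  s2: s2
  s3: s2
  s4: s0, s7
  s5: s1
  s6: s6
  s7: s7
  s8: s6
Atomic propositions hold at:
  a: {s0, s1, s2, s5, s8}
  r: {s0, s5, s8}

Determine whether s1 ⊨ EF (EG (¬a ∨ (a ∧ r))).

No

Sat(¬a) = {s3, s4, s6, s7}
Sat(a ∧ r) = {s0, s5, s8}
Sat(¬a ∨ (a ∧ r)) = {s0, s3, s4, s5, s6, s7, s8}
EG (¬a ∨ (a ∧ r)): greatest fixpoint, start Z0 = {s0, s3, s4, s5, s6, s7, s8}, keep only states in Sat with some successor in Z. Z1 = {s0, s4, s6, s7, s8}; fixed.
Sat(EG (¬a ∨ (a ∧ r))) = {s0, s4, s6, s7, s8}
EF (EG (¬a ∨ (a ∧ r))): least fixpoint, start Z0 = {s0, s4, s6, s7, s8}, add states with some successor in Z. Already a fixed point.
Sat(EF (EG (¬a ∨ (a ∧ r)))) = {s0, s4, s6, s7, s8}
s1 ∉ Sat(EF (EG (¬a ∨ (a ∧ r)))) = {s0, s4, s6, s7, s8}, so the formula does not hold at s1.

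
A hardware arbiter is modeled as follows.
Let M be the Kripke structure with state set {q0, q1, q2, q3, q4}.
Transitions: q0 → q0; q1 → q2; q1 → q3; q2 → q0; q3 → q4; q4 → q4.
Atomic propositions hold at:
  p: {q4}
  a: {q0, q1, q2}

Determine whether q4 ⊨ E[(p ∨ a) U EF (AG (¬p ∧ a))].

Sat(p ∨ a) = {q0, q1, q2, q4}
Sat(¬p) = {q0, q1, q2, q3}
Sat(¬p ∧ a) = {q0, q1, q2}
AG (¬p ∧ a): greatest fixpoint, start Z0 = {q0, q1, q2}, keep only states in Sat with every successor in Z. Z1 = {q0, q2}; fixed.
Sat(AG (¬p ∧ a)) = {q0, q2}
EF (AG (¬p ∧ a)): least fixpoint, start Z0 = {q0, q2}, add states with some successor in Z. Z1 = {q0, q1, q2}; fixed.
Sat(EF (AG (¬p ∧ a))) = {q0, q1, q2}
E[(p ∨ a) U EF (AG (¬p ∧ a))]: least fixpoint, start Z0 = Sat(EF (AG (¬p ∧ a))) = {q0, q1, q2}, add states in Sat(p ∨ a) with some successor in Z. Already a fixed point.
Sat(E[(p ∨ a) U EF (AG (¬p ∧ a))]) = {q0, q1, q2}
q4 ∉ Sat(E[(p ∨ a) U EF (AG (¬p ∧ a))]) = {q0, q1, q2}, so the formula does not hold at q4.

No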